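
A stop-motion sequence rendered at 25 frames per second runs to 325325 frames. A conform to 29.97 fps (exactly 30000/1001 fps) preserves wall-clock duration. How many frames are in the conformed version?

Target frames = source frames × (target rate / source rate) = 325325 × (30000/1001)/(25) = 325325 × 1200/1001 = 390000.

390000 frames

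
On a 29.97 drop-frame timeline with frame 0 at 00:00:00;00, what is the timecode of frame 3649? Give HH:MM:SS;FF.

00:02:01;23

Ten DF minutes hold 17982 frames, so frame 3649 lies in block 0 (frames 0–17981) with 3649 frames into that block.
The block's first minute is 1800 frames and the rest 1798 each; 3649 frames reaches minute 2, so 0 × 18 + 2 × 2 = 4 labels have been skipped so far.
Adding those back, label number 3649 + 4 = 3653 at 30 labels/s is 121 s + 23 f = 0 h 2 min 1 s frame 23, i.e. 00:02:01;23.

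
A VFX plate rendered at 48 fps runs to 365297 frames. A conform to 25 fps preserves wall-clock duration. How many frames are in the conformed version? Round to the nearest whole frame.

Frames at target rate = 365297 × (25) / (48) = 9132425/48 ≈ 190258.854.
Nearest whole frame: 190259.

190259 frames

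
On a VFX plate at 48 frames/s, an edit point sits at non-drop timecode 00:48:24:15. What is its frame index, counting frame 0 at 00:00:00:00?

frame 139407

Total seconds to the label: (0 × 3600 + 48 × 60 + 24) = 2904.
Frame index = 2904 × 48 + 15 = 139407.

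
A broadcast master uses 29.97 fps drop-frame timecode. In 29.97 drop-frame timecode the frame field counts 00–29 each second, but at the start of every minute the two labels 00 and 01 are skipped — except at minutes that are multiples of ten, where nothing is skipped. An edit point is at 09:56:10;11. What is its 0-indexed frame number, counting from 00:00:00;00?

Complete 10-minute blocks: 59, each 17982 frames → 1060938.
Remaining 6 whole minutes in the current block: 1800 + 5 × 1798 = 10790 frames.
Within the current minute: 10 × 30 + 11 − 2 = 309 (labels ;00/;01 skipped at this minute). Total = 1060938 + 10790 + 309 = 1072037.

1072037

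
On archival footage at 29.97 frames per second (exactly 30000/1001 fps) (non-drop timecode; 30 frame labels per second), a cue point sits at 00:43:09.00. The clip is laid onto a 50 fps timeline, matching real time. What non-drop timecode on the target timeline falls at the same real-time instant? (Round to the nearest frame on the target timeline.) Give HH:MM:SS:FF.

00:43:11:29

Source frame index: (0×3600 + 43×60 + 9) × 30 + 0 = 77670.
Real time: 77670 / (30000/1001) = 2591589/1000 s.
Target frame: (2591589/1000) × (50) = 2591589/20 ≈ 129579.450 → 129579.
At 50 labels/s: frame 129579 → 00:43:11:29.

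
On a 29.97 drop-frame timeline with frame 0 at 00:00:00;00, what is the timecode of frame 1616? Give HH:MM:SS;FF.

Ten DF minutes hold 17982 frames, so frame 1616 lies in block 0 (frames 0–17981) with 1616 frames into that block.
The block's first minute is 1800 frames and the rest 1798 each; 1616 frames reaches minute 0, so 0 × 18 + 0 × 2 = 0 labels have been skipped so far.
Adding those back, label number 1616 + 0 = 1616 at 30 labels/s is 53 s + 26 f = 0 h 0 min 53 s frame 26, i.e. 00:00:53;26.

00:00:53;26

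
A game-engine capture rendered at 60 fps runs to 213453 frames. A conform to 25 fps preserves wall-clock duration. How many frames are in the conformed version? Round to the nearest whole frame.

Frames at target rate = 213453 × (25) / (60) = 355755/4 ≈ 88938.750.
Nearest whole frame: 88939.

88939 frames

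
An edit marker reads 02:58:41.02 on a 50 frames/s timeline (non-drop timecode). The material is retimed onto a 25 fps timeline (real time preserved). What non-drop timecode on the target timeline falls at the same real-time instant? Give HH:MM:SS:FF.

Source frame index: (2×3600 + 58×60 + 41) × 50 + 2 = 536052.
Real time: 536052 / (50) = 268026/25 s.
Target frame: (268026/25) × (25) = 268026.
At 25 labels/s: frame 268026 → 02:58:41:01.

02:58:41:01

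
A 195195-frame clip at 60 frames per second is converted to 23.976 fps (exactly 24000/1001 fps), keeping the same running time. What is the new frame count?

78000 frames

Target frames = source frames × (target rate / source rate) = 195195 × (24000/1001)/(60) = 195195 × 400/1001 = 78000.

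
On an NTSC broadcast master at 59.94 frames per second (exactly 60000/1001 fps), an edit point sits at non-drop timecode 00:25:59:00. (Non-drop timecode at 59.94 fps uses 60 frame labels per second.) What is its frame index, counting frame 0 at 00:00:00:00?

93540

Total seconds to the label: (0 × 3600 + 25 × 60 + 59) = 1559.
Frame index = 1559 × 60 + 0 = 93540.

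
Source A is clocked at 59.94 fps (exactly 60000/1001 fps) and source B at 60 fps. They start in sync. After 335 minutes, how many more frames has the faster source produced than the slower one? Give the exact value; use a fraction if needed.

335 min = 20100 s.
A emits 60000/1001 × 20100 = 1206000000/1001 frames; B emits 60 × 20100 = 1206000.
Difference = 1206000/1001 frames (≈ 1204.7952); B is ahead of A.

1206000/1001 frames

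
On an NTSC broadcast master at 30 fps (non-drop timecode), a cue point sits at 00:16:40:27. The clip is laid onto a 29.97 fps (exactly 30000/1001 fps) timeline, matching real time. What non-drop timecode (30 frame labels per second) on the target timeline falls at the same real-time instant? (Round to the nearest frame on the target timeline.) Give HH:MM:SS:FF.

00:16:39:27

Source frame index: (0×3600 + 16×60 + 40) × 30 + 27 = 30027.
Real time: 30027 / (30) = 10009/10 s.
Target frame: (10009/10) × (30000/1001) = 30027000/1001 ≈ 29997.003 → 29997.
At 30 labels/s: frame 29997 → 00:16:39:27.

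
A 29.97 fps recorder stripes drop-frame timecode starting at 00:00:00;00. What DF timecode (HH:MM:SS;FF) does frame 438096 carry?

Each 10-minute DF block holds 10 × 60 × 30 − 9 × 2 = 17982 frames. 438096 ÷ 17982 → 24 full blocks, remainder 6528.
Within the partial block the first minute is 1800 frames and each further minute 1798, so 3 further minute boundaries passed. Total skipped labels = 18 × 24 + 2 × 3 = 438.
Non-drop label index = 438096 + 438 = 438534; at 30 labels/s that is 04:03:37:24, i.e. DF 04:03:37;24.

04:03:37;24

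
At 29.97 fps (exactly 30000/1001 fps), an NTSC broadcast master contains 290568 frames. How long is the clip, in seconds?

9695.2856 seconds

Running time = 290568 / (30000/1001) = 9695.2856 s.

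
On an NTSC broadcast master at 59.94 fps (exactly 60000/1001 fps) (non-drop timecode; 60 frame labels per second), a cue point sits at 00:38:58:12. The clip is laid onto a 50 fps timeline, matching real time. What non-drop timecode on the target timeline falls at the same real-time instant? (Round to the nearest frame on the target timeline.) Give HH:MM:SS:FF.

00:39:00:27

Source frame index: (0×3600 + 38×60 + 58) × 60 + 12 = 140292.
Real time: 140292 / (60000/1001) = 11702691/5000 s.
Target frame: (11702691/5000) × (50) = 11702691/100 ≈ 117026.910 → 117027.
At 50 labels/s: frame 117027 → 00:39:00:27.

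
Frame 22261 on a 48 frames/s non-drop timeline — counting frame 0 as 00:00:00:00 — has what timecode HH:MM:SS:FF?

00:07:43:37

22261 ÷ 48 = 463 full seconds, remainder 37 frames.
463 s = 0 h 7 min 43 s.
Timecode: 00:07:43:37.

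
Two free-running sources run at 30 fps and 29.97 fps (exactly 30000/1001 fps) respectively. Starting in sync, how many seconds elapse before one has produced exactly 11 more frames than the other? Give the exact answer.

The gap grows by |30000/1001 − 30| = 30/1001 frames per second.
Time for a 11-frame gap: 11 ÷ (30/1001) = 11011/30 s.

11011/30 seconds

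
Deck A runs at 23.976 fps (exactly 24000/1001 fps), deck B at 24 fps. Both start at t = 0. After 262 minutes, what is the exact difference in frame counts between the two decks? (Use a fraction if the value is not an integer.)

377280/1001 frames

262 min = 15720 s.
A emits 24000/1001 × 15720 = 377280000/1001 frames; B emits 24 × 15720 = 377280.
Difference = 377280/1001 frames (≈ 376.9031); B is ahead of A.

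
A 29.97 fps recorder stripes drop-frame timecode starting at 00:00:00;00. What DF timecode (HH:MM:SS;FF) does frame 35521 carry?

Each 10-minute DF block holds 10 × 60 × 30 − 9 × 2 = 17982 frames. 35521 ÷ 17982 → 1 full block, remainder 17539.
Within the partial block the first minute is 1800 frames and each further minute 1798, so 9 further minute boundaries passed. Total skipped labels = 18 × 1 + 2 × 9 = 36.
Non-drop label index = 35521 + 36 = 35557; at 30 labels/s that is 00:19:45:07, i.e. DF 00:19:45;07.

00:19:45;07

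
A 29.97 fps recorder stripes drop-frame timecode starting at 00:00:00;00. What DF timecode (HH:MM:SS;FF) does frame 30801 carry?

00:17:07;23

Each 10-minute DF block holds 10 × 60 × 30 − 9 × 2 = 17982 frames. 30801 ÷ 17982 → 1 full block, remainder 12819.
Within the partial block the first minute is 1800 frames and each further minute 1798, so 7 further minute boundaries passed. Total skipped labels = 18 × 1 + 2 × 7 = 32.
Non-drop label index = 30801 + 32 = 30833; at 30 labels/s that is 00:17:07:23, i.e. DF 00:17:07;23.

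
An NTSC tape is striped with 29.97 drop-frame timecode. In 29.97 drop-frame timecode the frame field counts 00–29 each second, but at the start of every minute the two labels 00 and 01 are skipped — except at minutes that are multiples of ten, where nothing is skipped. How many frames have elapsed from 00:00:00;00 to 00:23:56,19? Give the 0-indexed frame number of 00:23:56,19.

As if non-drop at 30 labels/s: (0 × 3600 + 23 × 60 + 56) × 30 + 19 = 43099.
Minute boundaries passed: 23; those not divisible by 10: 23 − 2 = 21; dropped labels = 2 × 21 = 42.
Actual frame index = 43099 − 42 = 43057.

43057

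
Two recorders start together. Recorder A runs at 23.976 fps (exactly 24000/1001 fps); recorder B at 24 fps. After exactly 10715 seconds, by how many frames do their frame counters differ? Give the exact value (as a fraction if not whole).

257160/1001 frames

A emits 24000/1001 × 10715 = 257160000/1001 frames; B emits 24 × 10715 = 257160.
Difference = 257160/1001 frames (≈ 256.9031); B is ahead of A.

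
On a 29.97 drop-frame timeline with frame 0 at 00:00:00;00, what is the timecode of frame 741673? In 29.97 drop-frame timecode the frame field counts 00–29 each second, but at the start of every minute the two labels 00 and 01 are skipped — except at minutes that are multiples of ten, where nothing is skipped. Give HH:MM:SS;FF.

Each 10-minute DF block holds 10 × 60 × 30 − 9 × 2 = 17982 frames. 741673 ÷ 17982 → 41 full blocks, remainder 4411.
Within the partial block the first minute is 1800 frames and each further minute 1798, so 2 further minute boundaries passed. Total skipped labels = 18 × 41 + 2 × 2 = 742.
Non-drop label index = 741673 + 742 = 742415; at 30 labels/s that is 06:52:27:05, i.e. DF 06:52:27;05.

06:52:27;05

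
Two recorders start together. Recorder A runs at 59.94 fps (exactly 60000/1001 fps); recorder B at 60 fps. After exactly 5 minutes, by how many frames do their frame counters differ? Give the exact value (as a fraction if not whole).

18000/1001 frames

5 min = 300 s.
A emits 60000/1001 × 300 = 18000000/1001 frames; B emits 60 × 300 = 18000.
Difference = 18000/1001 frames (≈ 17.9820); B is ahead of A.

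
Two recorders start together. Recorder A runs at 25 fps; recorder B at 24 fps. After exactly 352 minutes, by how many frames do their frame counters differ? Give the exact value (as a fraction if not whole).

352 min = 21120 s.
A emits 25 × 21120 = 528000 frames; B emits 24 × 21120 = 506880.
Difference = 21120 frames; B is behind A.

21120 frames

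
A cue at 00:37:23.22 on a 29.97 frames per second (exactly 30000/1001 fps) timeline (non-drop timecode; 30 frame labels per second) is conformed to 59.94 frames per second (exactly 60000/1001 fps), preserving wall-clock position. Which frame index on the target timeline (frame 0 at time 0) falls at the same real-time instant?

frame 134624

Source frame index: (0×3600 + 37×60 + 23) × 30 + 22 = 67312.
Real time: 67312 / (30000/1001) = 4211207/1875 s.
Target frame: (4211207/1875) × (60000/1001) = 134624.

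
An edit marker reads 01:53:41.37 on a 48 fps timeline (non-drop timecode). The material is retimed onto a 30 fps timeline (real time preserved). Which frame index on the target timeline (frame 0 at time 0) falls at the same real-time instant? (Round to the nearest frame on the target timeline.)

Source frame index: (1×3600 + 53×60 + 41) × 48 + 37 = 327445.
Real time: 327445 / (48) = 327445/48 s.
Target frame: (327445/48) × (30) = 1637225/8 ≈ 204653.125 → 204653.

frame 204653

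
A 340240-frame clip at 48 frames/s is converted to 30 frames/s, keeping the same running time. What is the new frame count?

Target frames = source frames × (target rate / source rate) = 340240 × (30)/(48) = 340240 × 5/8 = 212650.

212650 frames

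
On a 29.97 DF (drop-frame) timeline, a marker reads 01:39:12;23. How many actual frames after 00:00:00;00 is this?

178403

As if non-drop at 30 labels/s: (1 × 3600 + 39 × 60 + 12) × 30 + 23 = 178583.
Minute boundaries passed: 99; those not divisible by 10: 99 − 9 = 90; dropped labels = 2 × 90 = 180.
Actual frame index = 178583 − 180 = 178403.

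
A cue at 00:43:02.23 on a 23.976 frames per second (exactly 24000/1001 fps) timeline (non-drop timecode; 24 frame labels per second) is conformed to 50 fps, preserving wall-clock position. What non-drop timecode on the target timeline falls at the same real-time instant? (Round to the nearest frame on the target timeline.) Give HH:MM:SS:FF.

Source frame index: (0×3600 + 43×60 + 2) × 24 + 23 = 61991.
Real time: 61991 / (24000/1001) = 62052991/24000 s.
Target frame: (62052991/24000) × (50) = 62052991/480 ≈ 129277.065 → 129277.
At 50 labels/s: frame 129277 → 00:43:05:27.

00:43:05:27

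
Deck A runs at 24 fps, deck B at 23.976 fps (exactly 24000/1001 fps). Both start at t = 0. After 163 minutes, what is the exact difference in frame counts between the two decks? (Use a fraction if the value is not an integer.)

163 min = 9780 s.
A emits 24 × 9780 = 234720 frames; B emits 24000/1001 × 9780 = 234720000/1001.
Difference = 234720/1001 frames (≈ 234.4855); B is behind A.

234720/1001 frames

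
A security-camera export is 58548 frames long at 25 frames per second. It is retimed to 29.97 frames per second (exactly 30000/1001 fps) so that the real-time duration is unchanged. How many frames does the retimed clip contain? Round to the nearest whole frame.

Frames at target rate = 58548 × (30000/1001) / (25) = 10036800/143 ≈ 70187.413.
Nearest whole frame: 70187.

70187 frames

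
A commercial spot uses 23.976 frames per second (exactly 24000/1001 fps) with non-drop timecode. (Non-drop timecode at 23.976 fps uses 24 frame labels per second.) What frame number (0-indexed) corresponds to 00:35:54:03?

Total seconds to the label: (0 × 3600 + 35 × 60 + 54) = 2154.
Frame index = 2154 × 24 + 3 = 51699.

51699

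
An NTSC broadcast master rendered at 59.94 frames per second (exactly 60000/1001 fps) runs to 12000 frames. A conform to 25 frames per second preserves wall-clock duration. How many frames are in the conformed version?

Target frames = source frames × (target rate / source rate) = 12000 × (25)/(60000/1001) = 12000 × 1001/2400 = 5005.

5005 frames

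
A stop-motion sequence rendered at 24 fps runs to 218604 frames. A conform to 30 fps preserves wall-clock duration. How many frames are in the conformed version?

Target frames = source frames × (target rate / source rate) = 218604 × (30)/(24) = 218604 × 5/4 = 273255.

273255 frames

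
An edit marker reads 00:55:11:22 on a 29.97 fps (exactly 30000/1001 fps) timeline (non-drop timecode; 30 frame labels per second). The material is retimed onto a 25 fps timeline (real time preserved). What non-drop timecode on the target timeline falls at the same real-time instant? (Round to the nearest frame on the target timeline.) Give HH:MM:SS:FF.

00:55:15:01

Source frame index: (0×3600 + 55×60 + 11) × 30 + 22 = 99352.
Real time: 99352 / (30000/1001) = 12431419/3750 s.
Target frame: (12431419/3750) × (25) = 12431419/150 ≈ 82876.127 → 82876.
At 25 labels/s: frame 82876 → 00:55:15:01.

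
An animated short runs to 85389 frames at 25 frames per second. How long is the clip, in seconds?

3415.56 seconds

Running time = 85389 / (25) = 3415.56 s.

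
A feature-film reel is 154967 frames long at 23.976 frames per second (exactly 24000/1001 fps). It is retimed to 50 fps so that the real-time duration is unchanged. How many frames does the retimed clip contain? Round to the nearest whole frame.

323171 frames

Frames at target rate = 154967 × (50) / (24000/1001) = 155121967/480 ≈ 323170.765.
Nearest whole frame: 323171.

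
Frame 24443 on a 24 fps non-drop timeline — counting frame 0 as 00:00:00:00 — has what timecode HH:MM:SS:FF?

00:16:58:11

24443 ÷ 24 = 1018 full seconds, remainder 11 frames.
1018 s = 0 h 16 min 58 s.
Timecode: 00:16:58:11.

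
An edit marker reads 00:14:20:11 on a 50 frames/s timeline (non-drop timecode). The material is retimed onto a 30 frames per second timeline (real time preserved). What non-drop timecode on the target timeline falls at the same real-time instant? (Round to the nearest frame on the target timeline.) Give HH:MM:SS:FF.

00:14:20:07

Source frame index: (0×3600 + 14×60 + 20) × 50 + 11 = 43011.
Real time: 43011 / (50) = 43011/50 s.
Target frame: (43011/50) × (30) = 129033/5 ≈ 25806.600 → 25807.
At 30 labels/s: frame 25807 → 00:14:20:07.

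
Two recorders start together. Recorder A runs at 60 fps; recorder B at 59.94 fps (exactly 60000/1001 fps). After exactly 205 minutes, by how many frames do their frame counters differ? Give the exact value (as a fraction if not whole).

205 min = 12300 s.
A emits 60 × 12300 = 738000 frames; B emits 60000/1001 × 12300 = 738000000/1001.
Difference = 738000/1001 frames (≈ 737.2627); B is behind A.

738000/1001 frames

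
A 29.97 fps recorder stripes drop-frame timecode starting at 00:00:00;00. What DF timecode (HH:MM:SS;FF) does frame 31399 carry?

00:17:27;21

Each 10-minute DF block holds 10 × 60 × 30 − 9 × 2 = 17982 frames. 31399 ÷ 17982 → 1 full block, remainder 13417.
Within the partial block the first minute is 1800 frames and each further minute 1798, so 7 further minute boundaries passed. Total skipped labels = 18 × 1 + 2 × 7 = 32.
Non-drop label index = 31399 + 32 = 31431; at 30 labels/s that is 00:17:27:21, i.e. DF 00:17:27;21.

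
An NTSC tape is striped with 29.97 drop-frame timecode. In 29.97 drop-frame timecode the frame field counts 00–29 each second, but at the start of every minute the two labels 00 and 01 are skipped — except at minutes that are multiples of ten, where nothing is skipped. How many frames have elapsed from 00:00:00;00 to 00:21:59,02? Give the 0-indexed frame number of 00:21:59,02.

39534

As if non-drop at 30 labels/s: (0 × 3600 + 21 × 60 + 59) × 30 + 2 = 39572.
Minute boundaries passed: 21; those not divisible by 10: 21 − 2 = 19; dropped labels = 2 × 19 = 38.
Actual frame index = 39572 − 38 = 39534.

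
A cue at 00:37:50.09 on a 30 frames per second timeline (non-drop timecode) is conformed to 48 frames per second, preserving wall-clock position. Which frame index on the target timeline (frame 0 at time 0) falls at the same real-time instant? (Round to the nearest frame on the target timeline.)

Source frame index: (0×3600 + 37×60 + 50) × 30 + 9 = 68109.
Real time: 68109 / (30) = 22703/10 s.
Target frame: (22703/10) × (48) = 544872/5 ≈ 108974.400 → 108974.

frame 108974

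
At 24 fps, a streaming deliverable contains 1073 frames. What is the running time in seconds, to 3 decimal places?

44.708 seconds

Running time = 1073 × 1/24 = 1073/24 s ≈ 44.708 s.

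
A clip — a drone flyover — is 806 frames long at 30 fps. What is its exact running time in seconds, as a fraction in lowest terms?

Running time = 806 ÷ (30) = 806 × 1/30 = 403/15 s.

403/15 seconds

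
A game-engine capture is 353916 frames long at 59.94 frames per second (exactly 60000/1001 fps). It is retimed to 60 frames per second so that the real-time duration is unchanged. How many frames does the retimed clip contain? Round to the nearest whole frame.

354270 frames

Frames at target rate = 353916 × (60) / (60000/1001) = 88567479/250 ≈ 354269.916.
Nearest whole frame: 354270.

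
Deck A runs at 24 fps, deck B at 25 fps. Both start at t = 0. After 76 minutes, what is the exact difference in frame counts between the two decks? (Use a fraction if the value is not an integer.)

4560 frames

76 min = 4560 s.
A emits 24 × 4560 = 109440 frames; B emits 25 × 4560 = 114000.
Difference = 4560 frames; B is ahead of A.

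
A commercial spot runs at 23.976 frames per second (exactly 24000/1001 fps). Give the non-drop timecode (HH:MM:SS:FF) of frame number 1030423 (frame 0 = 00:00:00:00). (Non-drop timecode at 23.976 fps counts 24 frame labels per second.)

11:55:34:07

1030423 ÷ 24 = 42934 full seconds, remainder 7 frames.
42934 s = 11 h 55 min 34 s.
Timecode: 11:55:34:07.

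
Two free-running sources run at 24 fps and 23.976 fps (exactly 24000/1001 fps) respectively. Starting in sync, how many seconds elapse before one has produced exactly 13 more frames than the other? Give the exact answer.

The gap grows by |24000/1001 − 24| = 24/1001 frames per second.
Time for a 13-frame gap: 13 ÷ (24/1001) = 13013/24 s.

13013/24 seconds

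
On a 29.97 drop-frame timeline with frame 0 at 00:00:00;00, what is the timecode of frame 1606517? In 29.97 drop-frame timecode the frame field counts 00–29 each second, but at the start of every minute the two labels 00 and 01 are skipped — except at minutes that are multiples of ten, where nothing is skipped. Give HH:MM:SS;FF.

14:53:24;05

Ten DF minutes hold 17982 frames, so frame 1606517 lies in block 89 (frames 1600398–1618379) with 6119 frames into that block.
The block's first minute is 1800 frames and the rest 1798 each; 6119 frames reaches minute 3, so 89 × 18 + 3 × 2 = 1608 labels have been skipped so far.
Adding those back, label number 1606517 + 1608 = 1608125 at 30 labels/s is 53604 s + 5 f = 14 h 53 min 24 s frame 5, i.e. 14:53:24;05.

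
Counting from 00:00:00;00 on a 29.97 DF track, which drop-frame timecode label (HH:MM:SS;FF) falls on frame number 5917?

Ten DF minutes hold 17982 frames, so frame 5917 lies in block 0 (frames 0–17981) with 5917 frames into that block.
The block's first minute is 1800 frames and the rest 1798 each; 5917 frames reaches minute 3, so 0 × 18 + 3 × 2 = 6 labels have been skipped so far.
Adding those back, label number 5917 + 6 = 5923 at 30 labels/s is 197 s + 13 f = 0 h 3 min 17 s frame 13, i.e. 00:03:17;13.

00:03:17;13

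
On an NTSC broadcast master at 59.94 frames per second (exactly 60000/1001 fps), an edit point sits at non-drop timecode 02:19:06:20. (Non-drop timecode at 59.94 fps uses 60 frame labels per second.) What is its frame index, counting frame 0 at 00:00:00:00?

Total seconds to the label: (2 × 3600 + 19 × 60 + 6) = 8346.
Frame index = 8346 × 60 + 20 = 500780.

frame 500780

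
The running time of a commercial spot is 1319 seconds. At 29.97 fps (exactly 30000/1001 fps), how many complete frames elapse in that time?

39530 frames

Frames = 1319 × 30000/1001 = 39570000/1001 ≈ 39530.4695.
Complete frames: 39530.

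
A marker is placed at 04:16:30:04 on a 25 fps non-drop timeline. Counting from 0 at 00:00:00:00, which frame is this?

384754

Total seconds to the label: (4 × 3600 + 16 × 60 + 30) = 15390.
Frame index = 15390 × 25 + 4 = 384754.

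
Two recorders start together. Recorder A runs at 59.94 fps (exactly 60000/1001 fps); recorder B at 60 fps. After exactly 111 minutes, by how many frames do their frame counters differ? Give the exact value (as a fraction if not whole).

399600/1001 frames

111 min = 6660 s.
A emits 60000/1001 × 6660 = 399600000/1001 frames; B emits 60 × 6660 = 399600.
Difference = 399600/1001 frames (≈ 399.2008); B is ahead of A.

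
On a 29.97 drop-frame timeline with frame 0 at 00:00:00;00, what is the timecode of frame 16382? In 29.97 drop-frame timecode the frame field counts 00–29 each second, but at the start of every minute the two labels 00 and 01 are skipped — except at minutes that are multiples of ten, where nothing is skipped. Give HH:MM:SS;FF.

00:09:06;20

Ten DF minutes hold 17982 frames, so frame 16382 lies in block 0 (frames 0–17981) with 16382 frames into that block.
The block's first minute is 1800 frames and the rest 1798 each; 16382 frames reaches minute 9, so 0 × 18 + 9 × 2 = 18 labels have been skipped so far.
Adding those back, label number 16382 + 18 = 16400 at 30 labels/s is 546 s + 20 f = 0 h 9 min 6 s frame 20, i.e. 00:09:06;20.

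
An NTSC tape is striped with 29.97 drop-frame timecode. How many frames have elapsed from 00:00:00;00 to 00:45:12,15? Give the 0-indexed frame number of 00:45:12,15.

Complete 10-minute blocks: 4, each 17982 frames → 71928.
Remaining 5 whole minutes in the current block: 1800 + 4 × 1798 = 8992 frames.
Within the current minute: 12 × 30 + 15 − 2 = 373 (labels ;00/;01 skipped at this minute). Total = 71928 + 8992 + 373 = 81293.

81293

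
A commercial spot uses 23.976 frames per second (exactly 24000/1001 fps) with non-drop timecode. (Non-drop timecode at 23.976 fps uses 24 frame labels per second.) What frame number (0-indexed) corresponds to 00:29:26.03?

frame 42387

Total seconds to the label: (0 × 3600 + 29 × 60 + 26) = 1766.
Frame index = 1766 × 24 + 3 = 42387.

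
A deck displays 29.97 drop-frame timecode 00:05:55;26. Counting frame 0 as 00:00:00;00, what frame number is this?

10666

Complete 10-minute blocks: 0, each 17982 frames → 0.
Remaining 5 whole minutes in the current block: 1800 + 4 × 1798 = 8992 frames.
Within the current minute: 55 × 30 + 26 − 2 = 1674 (labels ;00/;01 skipped at this minute). Total = 0 + 8992 + 1674 = 10666.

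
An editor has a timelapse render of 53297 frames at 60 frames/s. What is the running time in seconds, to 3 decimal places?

Running time = 53297 × 1/60 = 53297/60 s ≈ 888.283 s.

888.283 seconds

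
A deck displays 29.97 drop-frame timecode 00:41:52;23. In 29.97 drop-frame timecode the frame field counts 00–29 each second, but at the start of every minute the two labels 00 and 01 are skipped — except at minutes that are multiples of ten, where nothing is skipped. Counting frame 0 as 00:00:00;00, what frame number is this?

As if non-drop at 30 labels/s: (0 × 3600 + 41 × 60 + 52) × 30 + 23 = 75383.
Minute boundaries passed: 41; those not divisible by 10: 41 − 4 = 37; dropped labels = 2 × 37 = 74.
Actual frame index = 75383 − 74 = 75309.

75309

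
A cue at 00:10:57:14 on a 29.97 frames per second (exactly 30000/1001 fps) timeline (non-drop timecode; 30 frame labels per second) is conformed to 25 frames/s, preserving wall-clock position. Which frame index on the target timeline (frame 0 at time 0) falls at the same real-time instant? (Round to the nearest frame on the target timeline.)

frame 16453

Source frame index: (0×3600 + 10×60 + 57) × 30 + 14 = 19724.
Real time: 19724 / (30000/1001) = 4935931/7500 s.
Target frame: (4935931/7500) × (25) = 4935931/300 ≈ 16453.103 → 16453.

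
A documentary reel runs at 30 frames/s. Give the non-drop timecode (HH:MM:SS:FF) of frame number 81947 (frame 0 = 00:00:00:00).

00:45:31:17

81947 ÷ 30 = 2731 full seconds, remainder 17 frames.
2731 s = 0 h 45 min 31 s.
Timecode: 00:45:31:17.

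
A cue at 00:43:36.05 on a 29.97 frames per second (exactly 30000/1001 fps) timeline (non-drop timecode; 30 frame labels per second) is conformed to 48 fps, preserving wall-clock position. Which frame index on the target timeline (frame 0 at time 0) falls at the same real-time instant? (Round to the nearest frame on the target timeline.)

Source frame index: (0×3600 + 43×60 + 36) × 30 + 5 = 78485.
Real time: 78485 / (30000/1001) = 15712697/6000 s.
Target frame: (15712697/6000) × (48) = 15712697/125 ≈ 125701.576 → 125702.

frame 125702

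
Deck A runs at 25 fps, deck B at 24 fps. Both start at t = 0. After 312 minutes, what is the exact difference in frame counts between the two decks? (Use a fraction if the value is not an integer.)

312 min = 18720 s.
A emits 25 × 18720 = 468000 frames; B emits 24 × 18720 = 449280.
Difference = 18720 frames; B is behind A.

18720 frames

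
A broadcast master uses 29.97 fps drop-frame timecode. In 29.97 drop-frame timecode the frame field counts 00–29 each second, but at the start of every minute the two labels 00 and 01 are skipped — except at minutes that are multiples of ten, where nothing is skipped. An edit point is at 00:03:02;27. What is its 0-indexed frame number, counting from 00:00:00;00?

As if non-drop at 30 labels/s: (0 × 3600 + 3 × 60 + 2) × 30 + 27 = 5487.
Minute boundaries passed: 3; those not divisible by 10: 3 − 0 = 3; dropped labels = 2 × 3 = 6.
Actual frame index = 5487 − 6 = 5481.

5481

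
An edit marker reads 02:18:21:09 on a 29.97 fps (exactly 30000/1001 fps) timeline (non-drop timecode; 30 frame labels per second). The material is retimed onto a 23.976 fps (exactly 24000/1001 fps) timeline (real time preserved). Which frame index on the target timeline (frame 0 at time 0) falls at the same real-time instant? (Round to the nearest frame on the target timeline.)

frame 199231

Source frame index: (2×3600 + 18×60 + 21) × 30 + 9 = 249039.
Real time: 249039 / (30000/1001) = 83096013/10000 s.
Target frame: (83096013/10000) × (24000/1001) = 996156/5 ≈ 199231.200 → 199231.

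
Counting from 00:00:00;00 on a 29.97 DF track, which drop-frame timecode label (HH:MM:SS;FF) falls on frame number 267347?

02:28:40;15

Ten DF minutes hold 17982 frames, so frame 267347 lies in block 14 (frames 251748–269729) with 15599 frames into that block.
The block's first minute is 1800 frames and the rest 1798 each; 15599 frames reaches minute 8, so 14 × 18 + 8 × 2 = 268 labels have been skipped so far.
Adding those back, label number 267347 + 268 = 267615 at 30 labels/s is 8920 s + 15 f = 2 h 28 min 40 s frame 15, i.e. 02:28:40;15.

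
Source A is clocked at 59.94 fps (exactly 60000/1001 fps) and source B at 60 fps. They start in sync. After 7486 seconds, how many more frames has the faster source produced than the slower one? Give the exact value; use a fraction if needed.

449160/1001 frames

A emits 60000/1001 × 7486 = 449160000/1001 frames; B emits 60 × 7486 = 449160.
Difference = 449160/1001 frames (≈ 448.7113); B is ahead of A.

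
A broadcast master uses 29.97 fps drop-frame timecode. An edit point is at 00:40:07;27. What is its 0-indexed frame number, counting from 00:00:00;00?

Complete 10-minute blocks: 4, each 17982 frames → 71928.
Remaining 0 whole minutes in the current block: 0 frames.
Within the current minute: 7 × 30 + 27 = 237. Total = 71928 + 0 + 237 = 72165.

72165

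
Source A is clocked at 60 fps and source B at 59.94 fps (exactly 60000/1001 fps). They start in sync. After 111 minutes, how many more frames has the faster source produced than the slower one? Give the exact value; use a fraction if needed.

111 min = 6660 s.
A emits 60 × 6660 = 399600 frames; B emits 60000/1001 × 6660 = 399600000/1001.
Difference = 399600/1001 frames (≈ 399.2008); B is behind A.

399600/1001 frames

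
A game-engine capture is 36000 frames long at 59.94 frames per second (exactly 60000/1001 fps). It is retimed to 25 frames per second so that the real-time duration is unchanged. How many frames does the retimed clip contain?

15015 frames

Target frames = source frames × (target rate / source rate) = 36000 × (25)/(60000/1001) = 36000 × 1001/2400 = 15015.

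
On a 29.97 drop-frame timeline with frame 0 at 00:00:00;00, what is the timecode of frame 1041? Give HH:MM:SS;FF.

Ten DF minutes hold 17982 frames, so frame 1041 lies in block 0 (frames 0–17981) with 1041 frames into that block.
The block's first minute is 1800 frames and the rest 1798 each; 1041 frames reaches minute 0, so 0 × 18 + 0 × 2 = 0 labels have been skipped so far.
Adding those back, label number 1041 + 0 = 1041 at 30 labels/s is 34 s + 21 f = 0 h 0 min 34 s frame 21, i.e. 00:00:34;21.

00:00:34;21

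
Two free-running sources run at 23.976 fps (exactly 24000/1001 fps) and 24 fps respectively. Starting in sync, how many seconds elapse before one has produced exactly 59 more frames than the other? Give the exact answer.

The gap grows by |24 − 24000/1001| = 24/1001 frames per second.
Time for a 59-frame gap: 59 ÷ (24/1001) = 59059/24 s.

59059/24 seconds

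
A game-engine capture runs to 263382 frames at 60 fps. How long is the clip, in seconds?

4389.7 seconds

Running time = 263382 / (60) = 4389.7 s.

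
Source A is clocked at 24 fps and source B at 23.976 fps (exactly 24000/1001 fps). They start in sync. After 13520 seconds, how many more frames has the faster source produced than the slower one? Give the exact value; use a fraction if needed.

24960/77 frames

A emits 24 × 13520 = 324480 frames; B emits 24000/1001 × 13520 = 24960000/77.
Difference = 24960/77 frames (≈ 324.1558); B is behind A.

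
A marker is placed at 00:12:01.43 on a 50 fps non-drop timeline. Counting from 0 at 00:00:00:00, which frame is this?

Total seconds to the label: (0 × 3600 + 12 × 60 + 1) = 721.
Frame index = 721 × 50 + 43 = 36093.

frame 36093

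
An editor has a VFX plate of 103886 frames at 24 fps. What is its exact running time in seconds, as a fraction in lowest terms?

Running time = 103886 ÷ (24) = 103886 × 1/24 = 51943/12 s.

51943/12 seconds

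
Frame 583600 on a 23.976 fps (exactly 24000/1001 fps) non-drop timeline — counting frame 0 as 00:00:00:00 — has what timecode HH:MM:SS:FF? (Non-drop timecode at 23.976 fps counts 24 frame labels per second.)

583600 ÷ 24 = 24316 full seconds, remainder 16 frames.
24316 s = 6 h 45 min 16 s.
Timecode: 06:45:16:16.

06:45:16:16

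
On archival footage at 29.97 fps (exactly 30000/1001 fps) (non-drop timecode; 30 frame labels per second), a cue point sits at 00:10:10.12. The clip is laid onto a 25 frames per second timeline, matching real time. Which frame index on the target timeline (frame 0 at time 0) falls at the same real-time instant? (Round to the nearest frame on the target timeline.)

frame 15275

Source frame index: (0×3600 + 10×60 + 10) × 30 + 12 = 18312.
Real time: 18312 / (30000/1001) = 763763/1250 s.
Target frame: (763763/1250) × (25) = 763763/50 ≈ 15275.260 → 15275.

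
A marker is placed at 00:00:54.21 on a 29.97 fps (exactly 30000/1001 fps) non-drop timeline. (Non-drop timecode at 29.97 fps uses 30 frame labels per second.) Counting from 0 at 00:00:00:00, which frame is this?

Total seconds to the label: (0 × 3600 + 0 × 60 + 54) = 54.
Frame index = 54 × 30 + 21 = 1641.

1641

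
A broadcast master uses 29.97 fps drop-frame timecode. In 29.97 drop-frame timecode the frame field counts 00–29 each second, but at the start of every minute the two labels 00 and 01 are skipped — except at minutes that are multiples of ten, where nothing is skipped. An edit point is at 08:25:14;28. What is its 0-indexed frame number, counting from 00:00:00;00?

908538

As if non-drop at 30 labels/s: (8 × 3600 + 25 × 60 + 14) × 30 + 28 = 909448.
Minute boundaries passed: 505; those not divisible by 10: 505 − 50 = 455; dropped labels = 2 × 455 = 910.
Actual frame index = 909448 − 910 = 908538.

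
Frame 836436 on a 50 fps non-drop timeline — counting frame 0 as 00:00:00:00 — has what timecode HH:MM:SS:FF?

04:38:48:36

836436 ÷ 50 = 16728 full seconds, remainder 36 frames.
16728 s = 4 h 38 min 48 s.
Timecode: 04:38:48:36.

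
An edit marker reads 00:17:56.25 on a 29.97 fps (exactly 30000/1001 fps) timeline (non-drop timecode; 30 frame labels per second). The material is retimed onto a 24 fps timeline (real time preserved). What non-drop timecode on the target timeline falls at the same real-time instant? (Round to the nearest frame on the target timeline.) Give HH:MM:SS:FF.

Source frame index: (0×3600 + 17×60 + 56) × 30 + 25 = 32305.
Real time: 32305 / (30000/1001) = 6467461/6000 s.
Target frame: (6467461/6000) × (24) = 6467461/250 ≈ 25869.844 → 25870.
At 24 labels/s: frame 25870 → 00:17:57:22.

00:17:57:22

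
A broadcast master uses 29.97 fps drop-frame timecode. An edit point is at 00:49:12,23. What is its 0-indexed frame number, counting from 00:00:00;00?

88493

As if non-drop at 30 labels/s: (0 × 3600 + 49 × 60 + 12) × 30 + 23 = 88583.
Minute boundaries passed: 49; those not divisible by 10: 49 − 4 = 45; dropped labels = 2 × 45 = 90.
Actual frame index = 88583 − 90 = 88493.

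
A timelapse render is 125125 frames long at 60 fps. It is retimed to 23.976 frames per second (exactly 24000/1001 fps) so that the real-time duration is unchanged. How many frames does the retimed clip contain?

50000 frames

Target frames = source frames × (target rate / source rate) = 125125 × (24000/1001)/(60) = 125125 × 400/1001 = 50000.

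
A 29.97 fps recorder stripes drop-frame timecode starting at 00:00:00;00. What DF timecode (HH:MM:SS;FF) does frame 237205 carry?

02:11:54;21

Each 10-minute DF block holds 10 × 60 × 30 − 9 × 2 = 17982 frames. 237205 ÷ 17982 → 13 full blocks, remainder 3439.
Within the partial block the first minute is 1800 frames and each further minute 1798, so 1 further minute boundary passed. Total skipped labels = 18 × 13 + 2 × 1 = 236.
Non-drop label index = 237205 + 236 = 237441; at 30 labels/s that is 02:11:54:21, i.e. DF 02:11:54;21.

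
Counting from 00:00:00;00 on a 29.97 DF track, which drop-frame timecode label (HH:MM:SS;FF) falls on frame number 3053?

00:01:41;25

Ten DF minutes hold 17982 frames, so frame 3053 lies in block 0 (frames 0–17981) with 3053 frames into that block.
The block's first minute is 1800 frames and the rest 1798 each; 3053 frames reaches minute 1, so 0 × 18 + 1 × 2 = 2 labels have been skipped so far.
Adding those back, label number 3053 + 2 = 3055 at 30 labels/s is 101 s + 25 f = 0 h 1 min 41 s frame 25, i.e. 00:01:41;25.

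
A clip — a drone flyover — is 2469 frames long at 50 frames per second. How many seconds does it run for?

Running time = 2469 / (50) = 49.38 s.

49.38 seconds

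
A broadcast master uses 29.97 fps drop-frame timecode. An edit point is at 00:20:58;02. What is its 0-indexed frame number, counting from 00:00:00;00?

As if non-drop at 30 labels/s: (0 × 3600 + 20 × 60 + 58) × 30 + 2 = 37742.
Minute boundaries passed: 20; those not divisible by 10: 20 − 2 = 18; dropped labels = 2 × 18 = 36.
Actual frame index = 37742 − 36 = 37706.

37706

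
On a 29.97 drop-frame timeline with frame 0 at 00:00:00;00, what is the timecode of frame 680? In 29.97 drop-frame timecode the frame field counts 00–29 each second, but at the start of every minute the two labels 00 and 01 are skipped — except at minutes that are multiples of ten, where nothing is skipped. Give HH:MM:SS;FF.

00:00:22;20

Ten DF minutes hold 17982 frames, so frame 680 lies in block 0 (frames 0–17981) with 680 frames into that block.
The block's first minute is 1800 frames and the rest 1798 each; 680 frames reaches minute 0, so 0 × 18 + 0 × 2 = 0 labels have been skipped so far.
Adding those back, label number 680 + 0 = 680 at 30 labels/s is 22 s + 20 f = 0 h 0 min 22 s frame 20, i.e. 00:00:22;20.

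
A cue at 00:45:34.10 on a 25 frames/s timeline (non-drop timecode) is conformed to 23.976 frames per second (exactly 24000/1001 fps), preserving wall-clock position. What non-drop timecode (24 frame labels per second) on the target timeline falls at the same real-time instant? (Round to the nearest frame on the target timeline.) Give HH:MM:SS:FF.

Source frame index: (0×3600 + 45×60 + 34) × 25 + 10 = 68360.
Real time: 68360 / (25) = 13672/5 s.
Target frame: (13672/5) × (24000/1001) = 65625600/1001 ≈ 65560.040 → 65560.
At 24 labels/s: frame 65560 → 00:45:31:16.

00:45:31:16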